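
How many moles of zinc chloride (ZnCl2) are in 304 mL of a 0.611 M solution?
Moles = Molarity × Volume (L)
Moles = 0.611 M × 0.304 L = 0.1857 mol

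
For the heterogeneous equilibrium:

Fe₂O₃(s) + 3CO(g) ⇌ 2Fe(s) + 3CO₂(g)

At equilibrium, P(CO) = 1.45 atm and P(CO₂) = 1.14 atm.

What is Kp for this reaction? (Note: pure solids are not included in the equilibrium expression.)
K_p = 0.486

Solids (Fe₂O₃, Fe) are excluded.
Kp = P(CO₂)³/P(CO)³ = (1.14)³/(1.45)³ = 1.482/3.049 = 0.486.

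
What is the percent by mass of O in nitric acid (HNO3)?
Mass of O in formula = 16.0 × 3 = 48 g/mol
Molar mass = 63.02 g/mol
% O = (48/63.02) × 100% = 76.17%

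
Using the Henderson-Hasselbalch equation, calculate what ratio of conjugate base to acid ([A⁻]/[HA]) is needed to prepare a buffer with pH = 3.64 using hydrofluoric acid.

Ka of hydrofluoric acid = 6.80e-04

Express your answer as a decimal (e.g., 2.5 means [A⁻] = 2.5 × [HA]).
[A⁻]/[HA] = 2.968

pKa = −log(6.80e-04) = 3.1675. pH = pKa + log([A⁻]/[HA]). 3.64 = 3.1675 + log(ratio). log(ratio) = 3.64 − 3.1675 = 0.4725. ratio = 10^(0.4725) = 2.968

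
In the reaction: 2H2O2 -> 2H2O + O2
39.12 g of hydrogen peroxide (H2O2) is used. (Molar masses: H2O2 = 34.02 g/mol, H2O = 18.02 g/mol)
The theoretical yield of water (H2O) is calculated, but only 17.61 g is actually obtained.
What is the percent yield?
Moles of H2O2 = 39.12 g ÷ 34.02 g/mol = 1.14991 mol
Mole ratio: 2 mol H2O / 2 mol H2O2
Moles of H2O = 1.14991 × (2/2) = 1.14991 mol
Theoretical yield = 1.14991 mol × 18.02 g/mol = 20.721 g
Actual yield = 17.61 g
Percent yield = (17.61 / 20.721) × 100% = 85.0%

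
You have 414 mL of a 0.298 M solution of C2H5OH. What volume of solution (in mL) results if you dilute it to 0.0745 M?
Using M₁V₁ = M₂V₂:
0.298 × 414 = 0.0745 × V₂
V₂ = (0.298 × 414) / 0.0745 = 1656 mL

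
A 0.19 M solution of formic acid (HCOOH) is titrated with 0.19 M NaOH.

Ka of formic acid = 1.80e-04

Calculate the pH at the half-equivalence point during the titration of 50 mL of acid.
pH = pKa = 3.74

At the half-equivalence point, [HA] = [A⁻], so by Henderson–Hasselbalch pH = pKa + log(1) = pKa.
pKa = −log(1.80e-04) = 3.74.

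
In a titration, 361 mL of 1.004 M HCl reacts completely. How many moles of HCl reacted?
Moles = Molarity × Volume (L)
Moles = 1.004 M × 0.361 L = 0.3624 mol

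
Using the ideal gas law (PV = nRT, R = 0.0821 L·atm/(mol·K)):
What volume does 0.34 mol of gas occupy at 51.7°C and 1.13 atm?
T = 51.7°C + 273.15 = 324.85 K
V = nRT/P = (0.34 × 0.0821 × 324.85) / 1.13
V = 8.02 L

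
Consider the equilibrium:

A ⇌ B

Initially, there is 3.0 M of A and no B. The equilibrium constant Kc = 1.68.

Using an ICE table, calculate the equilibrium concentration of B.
[B] = 1.881 M

ICE: [A] = 3.0 − x, [B] = x.
Kc = x/(3.0 − x) = 1.68 ⇒ x = 1.68·3.0/(1 + 1.68) = 5.04/2.68 = 1.881.
[B] = x = 1.881 M.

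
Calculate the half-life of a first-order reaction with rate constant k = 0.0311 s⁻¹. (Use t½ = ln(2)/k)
22.29 s

t½ = ln(2)/k = 0.6931/0.0311 = 22.29 s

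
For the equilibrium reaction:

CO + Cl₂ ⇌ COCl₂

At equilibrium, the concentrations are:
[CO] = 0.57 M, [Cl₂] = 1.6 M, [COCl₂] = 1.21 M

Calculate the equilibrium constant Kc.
K_c = 1.3268

Kc = ([COCl₂]) / ([CO] × [Cl₂])
   = ((1.21)) / ((0.57)·(1.6))
   = 1.21 / 0.912 = 1.3268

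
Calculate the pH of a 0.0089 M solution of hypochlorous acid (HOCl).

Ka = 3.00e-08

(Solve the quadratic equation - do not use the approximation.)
pH = 4.79

x² + Ka×x - Ka×C = 0. Using quadratic formula: [H⁺] = 1.6325e-05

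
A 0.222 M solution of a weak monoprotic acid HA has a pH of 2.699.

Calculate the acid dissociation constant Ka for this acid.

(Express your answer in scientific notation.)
K_a = 1.82e-05

[H⁺] = 10^(−pH) = 10^(−2.699) = 2.000e-03 M. For HA ⇌ H⁺ + A⁻, Ka = x²/(C − x) = (2.000e-03)²/(0.222 − 2.000e-03) = 1.82e-05.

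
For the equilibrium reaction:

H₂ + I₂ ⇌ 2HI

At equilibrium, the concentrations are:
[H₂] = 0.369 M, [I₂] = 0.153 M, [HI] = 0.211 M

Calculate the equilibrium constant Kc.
K_c = 0.7886

Kc = ([HI]^2) / ([H₂] × [I₂])
   = ((0.211)^2) / ((0.369)·(0.153))
   = 0.044521 / 0.056457 = 0.7886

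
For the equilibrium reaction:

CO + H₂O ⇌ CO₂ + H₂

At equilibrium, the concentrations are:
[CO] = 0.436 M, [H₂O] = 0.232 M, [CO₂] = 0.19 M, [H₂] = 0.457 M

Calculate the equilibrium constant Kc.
K_c = 0.8584

Kc = ([CO₂] × [H₂]) / ([CO] × [H₂O])
   = ((0.19)·(0.457)) / ((0.436)·(0.232))
   = 0.08683 / 0.10115 = 0.8584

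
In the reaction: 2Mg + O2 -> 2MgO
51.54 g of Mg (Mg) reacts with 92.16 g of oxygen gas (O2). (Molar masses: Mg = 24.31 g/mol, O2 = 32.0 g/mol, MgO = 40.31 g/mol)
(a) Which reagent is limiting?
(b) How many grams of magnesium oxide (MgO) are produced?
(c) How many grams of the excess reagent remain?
(a) Mg, (b) 85.46 g, (c) 58.24 g

Moles of Mg = 51.54 g ÷ 24.31 g/mol = 2.12012 mol
Moles of O2 = 92.16 g ÷ 32.0 g/mol = 2.88 mol
Moles ÷ coefficient: Mg: 2.12012/2 = 1.06, O2: 2.88/1 = 2.88
(a) Mg has the smaller value, so Mg is the limiting reagent.
(b) Moles of MgO = 2.12012 mol Mg × (2/2) = 2.12012 mol; mass = 2.12012 mol × 40.31 g/mol = 85.46 g
(c) O2 consumed = 2.12012 × (1/2) = 1.06006 mol; remaining = 2.88 − 1.06006 = 1.81994 mol; mass = 1.81994 mol × 32.0 g/mol = 58.24 g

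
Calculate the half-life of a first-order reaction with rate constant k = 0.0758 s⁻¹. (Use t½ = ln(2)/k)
9.14 s

t½ = ln(2)/k = 0.6931/0.0758 = 9.14 s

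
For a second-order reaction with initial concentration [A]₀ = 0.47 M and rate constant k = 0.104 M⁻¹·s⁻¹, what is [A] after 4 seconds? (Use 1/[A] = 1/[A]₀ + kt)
0.3931 M

1/[A] = 1/[A]₀ + k·t = 1/0.47 + (0.104)·(4) = 2.1277 + 0.4160 = 2.5437
[A] = 1/2.5437 = 0.3931 M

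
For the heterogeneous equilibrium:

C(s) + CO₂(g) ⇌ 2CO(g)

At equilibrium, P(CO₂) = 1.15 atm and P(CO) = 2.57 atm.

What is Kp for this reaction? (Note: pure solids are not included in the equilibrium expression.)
K_p = 5.743

Solid C is excluded.
Kp = P(CO)²/P(CO₂) = (2.57)²/1.15 = 6.605/1.15 = 5.743.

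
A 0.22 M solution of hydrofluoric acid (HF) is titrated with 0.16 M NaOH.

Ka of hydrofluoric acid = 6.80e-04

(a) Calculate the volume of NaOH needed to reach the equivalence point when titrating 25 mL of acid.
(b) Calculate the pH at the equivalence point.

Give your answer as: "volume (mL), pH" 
V = 34.4 mL, pH = 8.07

(a) At equivalence: moles acid = moles base.
moles acid = 0.22 × 0.025 = 0.0055 mol; V_NaOH = 0.0055/0.16 = 0.03437 L = 34.4 mL.
(b) At equivalence, all acid → conjugate base A⁻ at [A⁻] = 0.0055/0.05937 = 0.09263 M.
Kb = Kw/Ka = 1.0e-14/6.80e-04 = 1.471e-11; [OH⁻] = √(Kb·[A⁻]) = 1.167e-06; pOH = 5.93; pH = 14 − pOH = 8.07.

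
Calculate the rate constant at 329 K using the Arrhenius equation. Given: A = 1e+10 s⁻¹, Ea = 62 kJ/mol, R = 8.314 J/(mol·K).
1.43e+00 s⁻¹

k = A·exp(-Ea/(R·T)) = 1e+10·exp(-62000/(8.314·329)) = 1e+10·exp(-22.6666) = 1e+10·1.4323e-10 = 1.43e+00 s⁻¹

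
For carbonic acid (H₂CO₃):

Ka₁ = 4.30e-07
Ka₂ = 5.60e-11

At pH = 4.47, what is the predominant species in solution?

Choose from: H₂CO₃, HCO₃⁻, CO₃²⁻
H₂CO₃

pKa1 = 6.37, pKa2 = 10.25. Each pKa is the crossover between adjacent species; pH = 4.47 lies in the region where H₂CO₃ predominates.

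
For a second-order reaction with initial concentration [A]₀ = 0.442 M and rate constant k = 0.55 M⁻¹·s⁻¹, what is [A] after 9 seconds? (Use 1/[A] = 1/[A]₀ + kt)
0.1386 M

1/[A] = 1/[A]₀ + k·t = 1/0.442 + (0.55)·(9) = 2.2624 + 4.9500 = 7.2124
[A] = 1/7.2124 = 0.1386 M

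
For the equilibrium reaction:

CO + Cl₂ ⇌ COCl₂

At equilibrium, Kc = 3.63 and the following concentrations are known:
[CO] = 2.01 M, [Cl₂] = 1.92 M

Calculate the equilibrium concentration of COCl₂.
[COCl₂] = 14.0089 M

Kc = ([COCl₂]) / ([CO] × [Cl₂]) = 3.63
[COCl₂]^1 = Kc · (reactant terms)/(other product terms) = 3.63 · 3.8592 / 1 = 14.009
[COCl₂] = 14.0089 M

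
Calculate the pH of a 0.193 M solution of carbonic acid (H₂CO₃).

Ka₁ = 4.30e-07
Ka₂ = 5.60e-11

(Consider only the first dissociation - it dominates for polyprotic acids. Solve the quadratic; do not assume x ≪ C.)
pH = 3.54

x² + Ka₁·x − Ka₁·C = 0 with Ka₁ = 4.30e-07, C = 0.193.
x = (−Ka₁ + √(Ka₁² + 4·Ka₁·C))/2 = 2.8786e-04 M, so pH = 3.54.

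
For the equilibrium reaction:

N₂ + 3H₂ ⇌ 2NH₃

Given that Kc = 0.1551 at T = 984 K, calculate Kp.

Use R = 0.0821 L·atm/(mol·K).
K_p = 2.38e-05

Δn = (moles gaseous products) − (moles gaseous reactants) = -2
T = 984 K; RT = 0.0821 × 984 = 80.7864
Kp = Kc·(RT)^Δn = 0.1551 × (80.7864)^-2 = 0.1551 × 0.000153223 = 2.38e-05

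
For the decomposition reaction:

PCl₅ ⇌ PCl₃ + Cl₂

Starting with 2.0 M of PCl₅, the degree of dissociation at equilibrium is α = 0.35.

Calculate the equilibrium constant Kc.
K_c = 0.3769

x = α·[A]₀ = 0.35 × 2.0 = 0.7 M dissociated.
At eq: [PCl₅] = 2.0 − 0.7 = 1.3 M; [PCl₃] = [Cl₂] = x = 0.7 M.
Kc = [PCl₃][Cl₂]/[PCl₅] = (0.7)²/1.3 = 0.3769.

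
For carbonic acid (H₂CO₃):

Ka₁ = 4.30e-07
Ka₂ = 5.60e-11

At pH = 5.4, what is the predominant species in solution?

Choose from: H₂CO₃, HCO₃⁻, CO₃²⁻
H₂CO₃

pKa1 = 6.37, pKa2 = 10.25. Each pKa is the crossover between adjacent species; pH = 5.4 lies in the region where H₂CO₃ predominates.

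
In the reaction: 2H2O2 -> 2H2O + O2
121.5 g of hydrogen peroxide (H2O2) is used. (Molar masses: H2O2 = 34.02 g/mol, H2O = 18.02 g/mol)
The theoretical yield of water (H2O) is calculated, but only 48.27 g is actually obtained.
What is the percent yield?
Moles of H2O2 = 121.5 g ÷ 34.02 g/mol = 3.57143 mol
Mole ratio: 2 mol H2O / 2 mol H2O2
Moles of H2O = 3.57143 × (2/2) = 3.57143 mol
Theoretical yield = 3.57143 mol × 18.02 g/mol = 64.357 g
Actual yield = 48.27 g
Percent yield = (48.27 / 64.357) × 100% = 75.0%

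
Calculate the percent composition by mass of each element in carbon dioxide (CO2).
C: 27.29%, O: 72.71%

Molar mass of CO2 = 44.01 g/mol
% C = (1 × 12.01) / 44.01 × 100% = 12.01 / 44.01 × 100% = 27.29%
% O = (2 × 16.0) / 44.01 × 100% = 32 / 44.01 × 100% = 72.71%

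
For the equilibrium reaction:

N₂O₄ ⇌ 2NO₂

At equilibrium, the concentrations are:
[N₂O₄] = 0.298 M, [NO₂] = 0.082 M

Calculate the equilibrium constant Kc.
K_c = 0.0226

Kc = ([NO₂]^2) / ([N₂O₄])
   = ((0.082)^2) / ((0.298))
   = 0.006724 / 0.298 = 0.0226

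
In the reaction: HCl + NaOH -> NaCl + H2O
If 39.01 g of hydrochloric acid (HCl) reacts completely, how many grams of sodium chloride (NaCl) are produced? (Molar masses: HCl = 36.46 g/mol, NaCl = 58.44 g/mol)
Moles of HCl = 39.01 g ÷ 36.46 g/mol = 1.06994 mol
Mole ratio: 1 mol NaCl / 1 mol HCl
Moles of NaCl = 1.06994 × (1/1) = 1.06994 mol
Mass of NaCl = 1.06994 mol × 58.44 g/mol = 62.53 g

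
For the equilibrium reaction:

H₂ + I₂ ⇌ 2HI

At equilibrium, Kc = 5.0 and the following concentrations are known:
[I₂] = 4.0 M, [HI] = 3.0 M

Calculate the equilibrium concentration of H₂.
[H₂] = 0.4500 M

Kc = ([HI]^2) / ([H₂] × [I₂]) = 5.0
[H₂]^1 = (product terms)/(Kc · other reactant terms) = 9 / (5.0 · 4) = 0.45
[H₂] = 0.4500 M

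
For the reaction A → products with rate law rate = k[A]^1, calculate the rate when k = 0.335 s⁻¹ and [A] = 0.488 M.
0.1635 M/s

rate = k·[A]^1 = 0.335·(0.488)^1 = 0.335·0.488 = 0.1635 M/s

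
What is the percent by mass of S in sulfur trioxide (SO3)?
Mass of S in formula = 32.07 × 1 = 32.07 g/mol
Molar mass = 80.07 g/mol
% S = (32.07/80.07) × 100% = 40.05%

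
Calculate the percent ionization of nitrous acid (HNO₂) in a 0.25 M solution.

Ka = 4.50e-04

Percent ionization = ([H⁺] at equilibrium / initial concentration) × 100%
Percent ionization = 4.15%

Let x = [H⁺]. Ka = x²/(C - x) ⇒ x² + (4.50e-04)x - (4.50e-04)(0.25) = 0. x = 1.0384e-02. Percent = (1.0384e-02/0.25) × 100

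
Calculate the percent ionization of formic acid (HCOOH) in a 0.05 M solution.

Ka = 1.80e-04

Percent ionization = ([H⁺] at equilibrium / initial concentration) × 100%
Percent ionization = 5.82%

Let x = [H⁺]. Ka = x²/(C - x) ⇒ x² + (1.80e-04)x - (1.80e-04)(0.05) = 0. x = 2.9113e-03. Percent = (2.9113e-03/0.05) × 100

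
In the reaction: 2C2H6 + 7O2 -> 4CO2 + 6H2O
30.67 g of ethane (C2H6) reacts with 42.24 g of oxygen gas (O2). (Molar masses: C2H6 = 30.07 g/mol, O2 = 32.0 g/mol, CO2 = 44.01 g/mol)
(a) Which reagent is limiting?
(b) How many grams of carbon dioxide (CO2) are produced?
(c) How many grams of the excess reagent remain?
(a) O2, (b) 33.2 g, (c) 19.33 g

Moles of C2H6 = 30.67 g ÷ 30.07 g/mol = 1.01995 mol
Moles of O2 = 42.24 g ÷ 32.0 g/mol = 1.32 mol
Moles ÷ coefficient: C2H6: 1.01995/2 = 0.51, O2: 1.32/7 = 0.1886
(a) O2 has the smaller value, so O2 is the limiting reagent.
(b) Moles of CO2 = 1.32 mol O2 × (4/7) = 0.754286 mol; mass = 0.754286 mol × 44.01 g/mol = 33.2 g
(c) C2H6 consumed = 1.32 × (2/7) = 0.377143 mol; remaining = 1.01995 − 0.377143 = 0.642811 mol; mass = 0.642811 mol × 30.07 g/mol = 19.33 g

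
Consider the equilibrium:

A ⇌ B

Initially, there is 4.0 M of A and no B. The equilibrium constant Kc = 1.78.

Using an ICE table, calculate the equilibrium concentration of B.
[B] = 2.561 M

ICE: [A] = 4.0 − x, [B] = x.
Kc = x/(4.0 − x) = 1.78 ⇒ x = 1.78·4.0/(1 + 1.78) = 7.12/2.78 = 2.561.
[B] = x = 2.561 M.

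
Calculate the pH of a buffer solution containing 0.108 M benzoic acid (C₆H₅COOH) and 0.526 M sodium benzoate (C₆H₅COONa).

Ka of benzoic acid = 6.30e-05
pH = 4.89

pKa = -log(6.30e-05) = 4.20. pH = pKa + log([A⁻]/[HA]) = 4.20 + log(0.526/0.108)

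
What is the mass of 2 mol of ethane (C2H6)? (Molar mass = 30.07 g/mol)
Mass = 2 mol × 30.07 g/mol = 60.14 g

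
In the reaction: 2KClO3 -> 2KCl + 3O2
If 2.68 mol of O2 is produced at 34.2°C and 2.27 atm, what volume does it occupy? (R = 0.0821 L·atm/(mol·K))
T = 34.2°C + 273.15 = 307.35 K
V = nRT/P = (2.68 × 0.0821 × 307.35) / 2.27
V = 29.79 L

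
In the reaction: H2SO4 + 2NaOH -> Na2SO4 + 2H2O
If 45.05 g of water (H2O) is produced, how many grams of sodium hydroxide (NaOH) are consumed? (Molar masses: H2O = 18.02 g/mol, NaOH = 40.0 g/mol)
Moles of H2O = 45.05 g ÷ 18.02 g/mol = 2.5 mol
Mole ratio: 2 mol NaOH / 2 mol H2O
Moles of NaOH = 2.5 × (2/2) = 2.5 mol
Mass of NaOH = 2.5 mol × 40.0 g/mol = 100 g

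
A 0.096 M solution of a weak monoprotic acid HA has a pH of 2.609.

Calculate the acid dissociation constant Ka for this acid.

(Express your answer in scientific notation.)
K_a = 6.47e-05

[H⁺] = 10^(−pH) = 10^(−2.609) = 2.460e-03 M. For HA ⇌ H⁺ + A⁻, Ka = x²/(C − x) = (2.460e-03)²/(0.096 − 2.460e-03) = 6.47e-05.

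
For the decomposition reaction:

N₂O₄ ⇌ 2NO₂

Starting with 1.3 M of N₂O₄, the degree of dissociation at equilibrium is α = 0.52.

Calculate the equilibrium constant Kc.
K_c = 2.9293

x = α·[A]₀ = 0.52 × 1.3 = 0.676 M dissociated.
At eq: [N₂O₄] = 1.3 − 0.676 = 0.624 M; [NO₂] = 2x = 1.352 M.
Kc = [NO₂]²/[N₂O₄] = (1.352)²/0.624 = 2.929.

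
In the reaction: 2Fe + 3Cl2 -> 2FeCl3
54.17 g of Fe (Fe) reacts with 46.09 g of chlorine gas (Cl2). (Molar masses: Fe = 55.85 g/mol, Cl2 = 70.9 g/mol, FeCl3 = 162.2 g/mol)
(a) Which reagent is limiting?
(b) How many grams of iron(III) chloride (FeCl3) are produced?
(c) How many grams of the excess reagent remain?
(a) Cl2, (b) 70.29 g, (c) 29.97 g

Moles of Fe = 54.17 g ÷ 55.85 g/mol = 0.969919 mol
Moles of Cl2 = 46.09 g ÷ 70.9 g/mol = 0.650071 mol
Moles ÷ coefficient: Fe: 0.969919/2 = 0.485, Cl2: 0.650071/3 = 0.2167
(a) Cl2 has the smaller value, so Cl2 is the limiting reagent.
(b) Moles of FeCl3 = 0.650071 mol Cl2 × (2/3) = 0.43338 mol; mass = 0.43338 mol × 162.2 g/mol = 70.29 g
(c) Fe consumed = 0.650071 × (2/3) = 0.43338 mol; remaining = 0.969919 − 0.43338 = 0.536539 mol; mass = 0.536539 mol × 55.85 g/mol = 29.97 g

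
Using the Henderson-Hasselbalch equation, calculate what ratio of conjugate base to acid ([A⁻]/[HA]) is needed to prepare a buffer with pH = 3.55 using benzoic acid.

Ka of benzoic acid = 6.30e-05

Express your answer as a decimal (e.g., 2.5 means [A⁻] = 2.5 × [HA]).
[A⁻]/[HA] = 0.224

pKa = −log(6.30e-05) = 4.2007. pH = pKa + log([A⁻]/[HA]). 3.55 = 4.2007 + log(ratio). log(ratio) = 3.55 − 4.2007 = -0.6507. ratio = 10^(-0.6507) = 0.224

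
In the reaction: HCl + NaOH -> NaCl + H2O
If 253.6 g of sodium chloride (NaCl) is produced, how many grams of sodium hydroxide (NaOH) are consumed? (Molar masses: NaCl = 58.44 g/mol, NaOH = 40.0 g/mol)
Moles of NaCl = 253.6 g ÷ 58.44 g/mol = 4.33949 mol
Mole ratio: 1 mol NaOH / 1 mol NaCl
Moles of NaOH = 4.33949 × (1/1) = 4.33949 mol
Mass of NaOH = 4.33949 mol × 40.0 g/mol = 173.6 g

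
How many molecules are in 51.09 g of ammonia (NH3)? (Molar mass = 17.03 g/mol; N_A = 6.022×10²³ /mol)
Moles = 51.09 g ÷ 17.03 g/mol = 3 mol
Molecules = 3 mol × 6.022×10²³ /mol = 1.807e+24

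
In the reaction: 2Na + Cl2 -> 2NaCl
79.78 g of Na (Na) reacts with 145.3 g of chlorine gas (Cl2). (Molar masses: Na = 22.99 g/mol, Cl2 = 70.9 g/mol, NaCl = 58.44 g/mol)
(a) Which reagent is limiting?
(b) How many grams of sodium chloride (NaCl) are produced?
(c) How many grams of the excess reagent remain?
(a) Na, (b) 202.8 g, (c) 22.28 g

Moles of Na = 79.78 g ÷ 22.99 g/mol = 3.4702 mol
Moles of Cl2 = 145.3 g ÷ 70.9 g/mol = 2.04937 mol
Moles ÷ coefficient: Na: 3.4702/2 = 1.735, Cl2: 2.04937/1 = 2.049
(a) Na has the smaller value, so Na is the limiting reagent.
(b) Moles of NaCl = 3.4702 mol Na × (2/2) = 3.4702 mol; mass = 3.4702 mol × 58.44 g/mol = 202.8 g
(c) Cl2 consumed = 3.4702 × (1/2) = 1.7351 mol; remaining = 2.04937 − 1.7351 = 0.314263 mol; mass = 0.314263 mol × 70.9 g/mol = 22.28 g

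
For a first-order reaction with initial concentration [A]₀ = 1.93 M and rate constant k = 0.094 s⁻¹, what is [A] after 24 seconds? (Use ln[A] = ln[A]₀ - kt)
0.2022 M

ln[A] = ln[A]₀ - k·t = ln(1.93) - (0.094)·(24) = 0.6575 - 2.2560 = -1.5985
[A] = e^(-1.5985) = 0.2022 M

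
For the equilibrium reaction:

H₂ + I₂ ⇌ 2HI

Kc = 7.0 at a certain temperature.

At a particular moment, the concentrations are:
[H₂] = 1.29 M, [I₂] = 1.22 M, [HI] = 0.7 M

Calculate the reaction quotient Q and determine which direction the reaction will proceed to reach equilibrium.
Q = 0.311, Q < K, reaction proceeds forward (toward products)

Q = ([HI]^2) / ([H₂] × [I₂])
  = ((0.7)^2) / ((1.29)·(1.22)) = 0.49/1.5738 = 0.3113
Since Q = 0.3113 < Kc = 7.0, the reaction proceeds forward (toward products) to reach equilibrium.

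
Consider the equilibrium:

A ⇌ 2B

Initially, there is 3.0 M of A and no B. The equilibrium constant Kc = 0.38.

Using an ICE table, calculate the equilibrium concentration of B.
[B] = 0.977 M

ICE: [A] = 3.0 − x, [B] = 2x.
Kc = (2x)²/(3.0 − x) = 0.38 ⇒ 4x² + 0.38x − 1.14 = 0.
x = (−0.38 + √(0.38² + 4·4·1.14))/(2·4) = (−0.38 + √18.384)/8 = 0.48846.
[B] = 2x = 0.977 M.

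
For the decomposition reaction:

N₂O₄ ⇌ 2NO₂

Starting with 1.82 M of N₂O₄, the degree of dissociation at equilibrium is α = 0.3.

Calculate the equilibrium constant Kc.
K_c = 0.9360

x = α·[A]₀ = 0.3 × 1.82 = 0.546 M dissociated.
At eq: [N₂O₄] = 1.82 − 0.546 = 1.274 M; [NO₂] = 2x = 1.092 M.
Kc = [NO₂]²/[N₂O₄] = (1.092)²/1.274 = 0.936.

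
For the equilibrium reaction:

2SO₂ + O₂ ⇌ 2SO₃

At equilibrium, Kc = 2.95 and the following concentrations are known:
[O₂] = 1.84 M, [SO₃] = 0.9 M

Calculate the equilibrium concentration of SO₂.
[SO₂] = 0.3863 M

Kc = ([SO₃]^2) / ([SO₂]^2 × [O₂]) = 2.95
[SO₂]^2 = (product terms)/(Kc · other reactant terms) = 0.81 / (2.95 · 1.84) = 0.14923
[SO₂] = (0.14923)^(1/2) = 0.3863 M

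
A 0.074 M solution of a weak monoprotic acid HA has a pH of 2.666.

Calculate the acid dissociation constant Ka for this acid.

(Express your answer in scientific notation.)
K_a = 6.48e-05

[H⁺] = 10^(−pH) = 10^(−2.666) = 2.158e-03 M. For HA ⇌ H⁺ + A⁻, Ka = x²/(C − x) = (2.158e-03)²/(0.074 − 2.158e-03) = 6.48e-05.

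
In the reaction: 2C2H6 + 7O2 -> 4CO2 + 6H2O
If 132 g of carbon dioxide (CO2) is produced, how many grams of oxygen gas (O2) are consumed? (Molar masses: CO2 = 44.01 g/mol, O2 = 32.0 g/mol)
Moles of CO2 = 132 g ÷ 44.01 g/mol = 2.99932 mol
Mole ratio: 7 mol O2 / 4 mol CO2
Moles of O2 = 2.99932 × (7/4) = 5.24881 mol
Mass of O2 = 5.24881 mol × 32.0 g/mol = 168 g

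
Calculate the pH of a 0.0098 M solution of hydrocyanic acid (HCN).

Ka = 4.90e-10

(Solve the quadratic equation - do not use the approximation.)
pH = 5.66

x² + Ka×x - Ka×C = 0. Using quadratic formula: [H⁺] = 2.1911e-06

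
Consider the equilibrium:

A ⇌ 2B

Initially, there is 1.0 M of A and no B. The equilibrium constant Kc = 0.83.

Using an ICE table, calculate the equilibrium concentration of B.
[B] = 0.727 M

ICE: [A] = 1.0 − x, [B] = 2x.
Kc = (2x)²/(1.0 − x) = 0.83 ⇒ 4x² + 0.83x − 0.83 = 0.
x = (−0.83 + √(0.83² + 4·4·0.83))/(2·4) = (−0.83 + √13.969)/8 = 0.36344.
[B] = 2x = 0.727 M.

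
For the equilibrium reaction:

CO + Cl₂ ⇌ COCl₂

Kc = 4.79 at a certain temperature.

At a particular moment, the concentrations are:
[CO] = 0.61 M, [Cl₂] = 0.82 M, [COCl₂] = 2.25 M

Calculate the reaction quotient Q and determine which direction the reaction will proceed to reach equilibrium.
Q = 4.498, Q < K, reaction proceeds forward (toward products)

Q = ([COCl₂]) / ([CO] × [Cl₂])
  = ((2.25)) / ((0.61)·(0.82)) = 2.25/0.5002 = 4.498
Since Q = 4.498 < Kc = 4.79, the reaction proceeds forward (toward products) to reach equilibrium.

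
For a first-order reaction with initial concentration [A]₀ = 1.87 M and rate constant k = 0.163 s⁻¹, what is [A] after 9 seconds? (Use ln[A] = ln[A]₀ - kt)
0.4313 M

ln[A] = ln[A]₀ - k·t = ln(1.87) - (0.163)·(9) = 0.6259 - 1.4670 = -0.8411
[A] = e^(-0.8411) = 0.4313 M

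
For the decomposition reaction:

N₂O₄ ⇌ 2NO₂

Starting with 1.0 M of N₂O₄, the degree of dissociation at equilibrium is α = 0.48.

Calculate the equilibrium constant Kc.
K_c = 1.7723

x = α·[A]₀ = 0.48 × 1.0 = 0.48 M dissociated.
At eq: [N₂O₄] = 1.0 − 0.48 = 0.52 M; [NO₂] = 2x = 0.96 M.
Kc = [NO₂]²/[N₂O₄] = (0.96)²/0.52 = 1.772.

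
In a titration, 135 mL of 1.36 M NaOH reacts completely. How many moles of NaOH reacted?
Moles = Molarity × Volume (L)
Moles = 1.36 M × 0.135 L = 0.1836 mol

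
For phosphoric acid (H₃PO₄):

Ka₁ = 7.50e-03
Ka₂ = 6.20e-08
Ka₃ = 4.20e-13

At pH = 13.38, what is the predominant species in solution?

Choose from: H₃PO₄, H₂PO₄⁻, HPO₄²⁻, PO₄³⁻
PO₄³⁻

pKa1 = 2.12, pKa2 = 7.21, pKa3 = 12.38. Each pKa is the crossover between adjacent species; pH = 13.38 lies in the region where PO₄³⁻ predominates.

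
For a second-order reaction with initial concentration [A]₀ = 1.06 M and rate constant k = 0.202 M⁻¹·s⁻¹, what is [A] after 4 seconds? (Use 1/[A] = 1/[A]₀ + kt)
0.5710 M

1/[A] = 1/[A]₀ + k·t = 1/1.06 + (0.202)·(4) = 0.9434 + 0.8080 = 1.7514
[A] = 1/1.7514 = 0.5710 M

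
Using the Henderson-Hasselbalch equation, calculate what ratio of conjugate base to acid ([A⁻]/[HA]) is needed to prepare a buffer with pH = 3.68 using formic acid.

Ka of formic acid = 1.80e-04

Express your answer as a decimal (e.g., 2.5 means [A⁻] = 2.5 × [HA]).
[A⁻]/[HA] = 0.862

pKa = −log(1.80e-04) = 3.7447. pH = pKa + log([A⁻]/[HA]). 3.68 = 3.7447 + log(ratio). log(ratio) = 3.68 − 3.7447 = -0.0647. ratio = 10^(-0.0647) = 0.862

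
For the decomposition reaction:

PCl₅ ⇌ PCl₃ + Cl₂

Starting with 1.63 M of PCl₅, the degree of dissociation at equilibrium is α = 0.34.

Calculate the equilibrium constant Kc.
K_c = 0.2855

x = α·[A]₀ = 0.34 × 1.63 = 0.5542 M dissociated.
At eq: [PCl₅] = 1.63 − 0.5542 = 1.076 M; [PCl₃] = [Cl₂] = x = 0.5542 M.
Kc = [PCl₃][Cl₂]/[PCl₅] = (0.5542)²/1.076 = 0.2855.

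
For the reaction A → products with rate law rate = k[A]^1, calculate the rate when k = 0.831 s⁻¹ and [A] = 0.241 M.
0.2003 M/s

rate = k·[A]^1 = 0.831·(0.241)^1 = 0.831·0.241 = 0.2003 M/s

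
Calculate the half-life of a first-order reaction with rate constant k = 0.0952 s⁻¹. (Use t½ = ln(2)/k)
7.28 s

t½ = ln(2)/k = 0.6931/0.0952 = 7.28 s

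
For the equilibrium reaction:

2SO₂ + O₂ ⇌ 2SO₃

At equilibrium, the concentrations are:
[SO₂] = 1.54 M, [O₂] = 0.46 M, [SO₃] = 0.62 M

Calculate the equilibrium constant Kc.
K_c = 0.3524

Kc = ([SO₃]^2) / ([SO₂]^2 × [O₂])
   = ((0.62)^2) / ((1.54)^2·(0.46))
   = 0.3844 / 1.0909 = 0.3524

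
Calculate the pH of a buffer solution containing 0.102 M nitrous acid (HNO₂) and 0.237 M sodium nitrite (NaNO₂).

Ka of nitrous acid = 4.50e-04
pH = 3.71

pKa = -log(4.50e-04) = 3.35. pH = pKa + log([A⁻]/[HA]) = 3.35 + log(0.237/0.102)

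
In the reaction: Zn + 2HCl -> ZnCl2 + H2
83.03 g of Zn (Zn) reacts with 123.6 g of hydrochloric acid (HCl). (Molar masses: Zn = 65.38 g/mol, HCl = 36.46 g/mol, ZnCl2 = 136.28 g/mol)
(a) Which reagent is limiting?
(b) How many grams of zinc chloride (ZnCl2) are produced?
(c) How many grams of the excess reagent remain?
(a) Zn, (b) 173.1 g, (c) 30.99 g

Moles of Zn = 83.03 g ÷ 65.38 g/mol = 1.26996 mol
Moles of HCl = 123.6 g ÷ 36.46 g/mol = 3.39002 mol
Moles ÷ coefficient: Zn: 1.26996/1 = 1.27, HCl: 3.39002/2 = 1.695
(a) Zn has the smaller value, so Zn is the limiting reagent.
(b) Moles of ZnCl2 = 1.26996 mol Zn × (1/1) = 1.26996 mol; mass = 1.26996 mol × 136.28 g/mol = 173.1 g
(c) HCl consumed = 1.26996 × (2/1) = 2.53992 mol; remaining = 3.39002 − 2.53992 = 0.850096 mol; mass = 0.850096 mol × 36.46 g/mol = 30.99 g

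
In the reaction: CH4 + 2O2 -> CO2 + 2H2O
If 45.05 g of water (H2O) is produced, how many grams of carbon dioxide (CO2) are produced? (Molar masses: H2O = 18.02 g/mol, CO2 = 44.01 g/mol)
Moles of H2O = 45.05 g ÷ 18.02 g/mol = 2.5 mol
Mole ratio: 1 mol CO2 / 2 mol H2O
Moles of CO2 = 2.5 × (1/2) = 1.25 mol
Mass of CO2 = 1.25 mol × 44.01 g/mol = 55.01 g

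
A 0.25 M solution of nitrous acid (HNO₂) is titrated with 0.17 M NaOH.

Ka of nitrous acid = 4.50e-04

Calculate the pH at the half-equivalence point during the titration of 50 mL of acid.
pH = pKa = 3.35

At the half-equivalence point, [HA] = [A⁻], so by Henderson–Hasselbalch pH = pKa + log(1) = pKa.
pKa = −log(4.50e-04) = 3.35.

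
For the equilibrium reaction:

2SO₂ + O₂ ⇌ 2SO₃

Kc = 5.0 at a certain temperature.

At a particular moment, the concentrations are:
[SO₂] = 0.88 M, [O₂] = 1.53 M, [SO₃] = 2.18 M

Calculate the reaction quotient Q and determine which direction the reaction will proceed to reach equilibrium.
Q = 4.011, Q < K, reaction proceeds forward (toward products)

Q = ([SO₃]^2) / ([SO₂]^2 × [O₂])
  = ((2.18)^2) / ((0.88)^2·(1.53)) = 4.7524/1.1848 = 4.011
Since Q = 4.011 < Kc = 5.0, the reaction proceeds forward (toward products) to reach equilibrium.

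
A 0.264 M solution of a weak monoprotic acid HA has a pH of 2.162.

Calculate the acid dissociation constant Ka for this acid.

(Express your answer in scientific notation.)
K_a = 1.84e-04

[H⁺] = 10^(−pH) = 10^(−2.162) = 6.887e-03 M. For HA ⇌ H⁺ + A⁻, Ka = x²/(C − x) = (6.887e-03)²/(0.264 − 6.887e-03) = 1.84e-04.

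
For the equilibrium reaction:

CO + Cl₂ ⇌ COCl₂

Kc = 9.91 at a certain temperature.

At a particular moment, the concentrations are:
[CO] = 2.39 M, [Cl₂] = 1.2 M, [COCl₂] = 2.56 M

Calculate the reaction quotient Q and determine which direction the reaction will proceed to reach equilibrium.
Q = 0.893, Q < K, reaction proceeds forward (toward products)

Q = ([COCl₂]) / ([CO] × [Cl₂])
  = ((2.56)) / ((2.39)·(1.2)) = 2.56/2.868 = 0.8926
Since Q = 0.8926 < Kc = 9.91, the reaction proceeds forward (toward products) to reach equilibrium.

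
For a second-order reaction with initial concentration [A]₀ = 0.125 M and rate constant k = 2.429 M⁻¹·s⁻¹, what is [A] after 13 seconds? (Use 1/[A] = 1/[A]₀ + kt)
0.0253 M

1/[A] = 1/[A]₀ + k·t = 1/0.125 + (2.429)·(13) = 8.0000 + 31.5770 = 39.5770
[A] = 1/39.5770 = 0.0253 M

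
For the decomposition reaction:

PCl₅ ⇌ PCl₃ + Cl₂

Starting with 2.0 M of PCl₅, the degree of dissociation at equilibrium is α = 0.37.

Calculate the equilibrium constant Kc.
K_c = 0.4346

x = α·[A]₀ = 0.37 × 2.0 = 0.74 M dissociated.
At eq: [PCl₅] = 2.0 − 0.74 = 1.26 M; [PCl₃] = [Cl₂] = x = 0.74 M.
Kc = [PCl₃][Cl₂]/[PCl₅] = (0.74)²/1.26 = 0.4346.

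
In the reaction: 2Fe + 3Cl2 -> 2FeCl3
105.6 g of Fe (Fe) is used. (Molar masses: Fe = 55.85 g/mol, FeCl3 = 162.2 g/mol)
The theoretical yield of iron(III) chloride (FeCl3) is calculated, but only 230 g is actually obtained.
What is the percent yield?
Moles of Fe = 105.6 g ÷ 55.85 g/mol = 1.89078 mol
Mole ratio: 2 mol FeCl3 / 2 mol Fe
Moles of FeCl3 = 1.89078 × (2/2) = 1.89078 mol
Theoretical yield = 1.89078 mol × 162.2 g/mol = 306.68 g
Actual yield = 230 g
Percent yield = (230 / 306.68) × 100% = 75.0%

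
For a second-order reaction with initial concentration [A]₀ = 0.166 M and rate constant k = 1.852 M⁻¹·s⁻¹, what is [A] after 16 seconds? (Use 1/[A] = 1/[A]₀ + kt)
0.0280 M

1/[A] = 1/[A]₀ + k·t = 1/0.166 + (1.852)·(16) = 6.0241 + 29.6320 = 35.6561
[A] = 1/35.6561 = 0.0280 M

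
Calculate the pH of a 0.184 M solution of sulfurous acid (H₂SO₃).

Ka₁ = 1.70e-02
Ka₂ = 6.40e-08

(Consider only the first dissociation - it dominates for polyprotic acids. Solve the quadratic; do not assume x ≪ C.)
pH = 1.32

x² + Ka₁·x − Ka₁·C = 0 with Ka₁ = 1.70e-02, C = 0.184.
x = (−Ka₁ + √(Ka₁² + 4·Ka₁·C))/2 = 4.8071e-02 M, so pH = 1.32.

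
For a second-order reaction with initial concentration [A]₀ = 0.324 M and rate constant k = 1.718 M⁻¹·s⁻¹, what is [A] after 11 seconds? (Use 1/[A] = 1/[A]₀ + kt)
0.0455 M

1/[A] = 1/[A]₀ + k·t = 1/0.324 + (1.718)·(11) = 3.0864 + 18.8980 = 21.9844
[A] = 1/21.9844 = 0.0455 M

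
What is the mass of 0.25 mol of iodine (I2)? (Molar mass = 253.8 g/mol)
Mass = 0.25 mol × 253.8 g/mol = 63.45 g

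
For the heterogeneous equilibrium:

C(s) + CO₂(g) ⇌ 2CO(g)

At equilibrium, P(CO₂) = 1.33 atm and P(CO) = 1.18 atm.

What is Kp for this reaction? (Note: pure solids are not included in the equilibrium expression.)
K_p = 1.047

Solid C is excluded.
Kp = P(CO)²/P(CO₂) = (1.18)²/1.33 = 1.392/1.33 = 1.047.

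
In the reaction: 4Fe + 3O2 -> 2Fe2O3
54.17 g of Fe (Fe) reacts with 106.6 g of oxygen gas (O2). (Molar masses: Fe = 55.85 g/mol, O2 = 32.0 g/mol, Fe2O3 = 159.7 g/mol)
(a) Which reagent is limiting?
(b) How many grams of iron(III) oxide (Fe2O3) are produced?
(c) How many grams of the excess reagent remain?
(a) Fe, (b) 77.45 g, (c) 83.32 g

Moles of Fe = 54.17 g ÷ 55.85 g/mol = 0.969919 mol
Moles of O2 = 106.6 g ÷ 32.0 g/mol = 3.33125 mol
Moles ÷ coefficient: Fe: 0.969919/4 = 0.2425, O2: 3.33125/3 = 1.11
(a) Fe has the smaller value, so Fe is the limiting reagent.
(b) Moles of Fe2O3 = 0.969919 mol Fe × (2/4) = 0.48496 mol; mass = 0.48496 mol × 159.7 g/mol = 77.45 g
(c) O2 consumed = 0.969919 × (3/4) = 0.72744 mol; remaining = 3.33125 − 0.72744 = 2.60381 mol; mass = 2.60381 mol × 32.0 g/mol = 83.32 g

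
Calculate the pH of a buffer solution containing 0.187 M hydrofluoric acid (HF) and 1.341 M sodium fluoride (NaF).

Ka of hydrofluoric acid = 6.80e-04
pH = 4.02

pKa = -log(6.80e-04) = 3.17. pH = pKa + log([A⁻]/[HA]) = 3.17 + log(1.341/0.187)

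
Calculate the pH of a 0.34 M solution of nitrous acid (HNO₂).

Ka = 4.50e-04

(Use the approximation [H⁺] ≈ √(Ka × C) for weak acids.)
pH = 1.91

[H⁺] = √(Ka × C) = √(4.50e-04 × 0.34) = 1.2369e-02. pH = -log(1.2369e-02)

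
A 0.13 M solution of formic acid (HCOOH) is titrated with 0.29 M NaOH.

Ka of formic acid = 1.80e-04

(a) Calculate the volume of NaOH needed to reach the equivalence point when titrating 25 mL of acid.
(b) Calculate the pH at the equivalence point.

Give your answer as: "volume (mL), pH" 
V = 11.2 mL, pH = 8.35

(a) At equivalence: moles acid = moles base.
moles acid = 0.13 × 0.025 = 0.00325 mol; V_NaOH = 0.00325/0.29 = 0.01121 L = 11.2 mL.
(b) At equivalence, all acid → conjugate base A⁻ at [A⁻] = 0.00325/0.03621 = 0.08976 M.
Kb = Kw/Ka = 1.0e-14/1.80e-04 = 5.556e-11; [OH⁻] = √(Kb·[A⁻]) = 2.233e-06; pOH = 5.65; pH = 14 − pOH = 8.35.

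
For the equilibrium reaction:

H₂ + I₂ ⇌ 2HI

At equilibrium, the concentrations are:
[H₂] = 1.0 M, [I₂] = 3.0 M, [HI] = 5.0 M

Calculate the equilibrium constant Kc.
K_c = 8.3333

Kc = ([HI]^2) / ([H₂] × [I₂])
   = ((5.0)^2) / ((1.0)·(3.0))
   = 25 / 3 = 8.3333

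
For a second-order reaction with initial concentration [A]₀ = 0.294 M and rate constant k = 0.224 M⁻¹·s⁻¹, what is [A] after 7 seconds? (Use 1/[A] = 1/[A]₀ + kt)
0.2012 M

1/[A] = 1/[A]₀ + k·t = 1/0.294 + (0.224)·(7) = 3.4014 + 1.5680 = 4.9694
[A] = 1/4.9694 = 0.2012 M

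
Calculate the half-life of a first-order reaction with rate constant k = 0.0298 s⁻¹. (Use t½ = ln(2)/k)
23.26 s

t½ = ln(2)/k = 0.6931/0.0298 = 23.26 s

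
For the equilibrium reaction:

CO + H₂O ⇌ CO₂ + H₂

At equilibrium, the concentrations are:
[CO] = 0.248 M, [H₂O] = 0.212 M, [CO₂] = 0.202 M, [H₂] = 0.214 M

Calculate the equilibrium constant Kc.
K_c = 0.8222

Kc = ([CO₂] × [H₂]) / ([CO] × [H₂O])
   = ((0.202)·(0.214)) / ((0.248)·(0.212))
   = 0.043228 / 0.052576 = 0.8222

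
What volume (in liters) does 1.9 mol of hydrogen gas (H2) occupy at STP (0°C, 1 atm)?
At STP, 1 mol of gas occupies 22.4 L
Volume = 1.9 mol × 22.4 L/mol = 42.56 L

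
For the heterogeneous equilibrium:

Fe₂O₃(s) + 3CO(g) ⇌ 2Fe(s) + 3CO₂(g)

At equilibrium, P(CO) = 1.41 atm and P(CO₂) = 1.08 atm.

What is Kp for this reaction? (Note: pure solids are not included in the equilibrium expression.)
K_p = 0.449

Solids (Fe₂O₃, Fe) are excluded.
Kp = P(CO₂)³/P(CO)³ = (1.08)³/(1.41)³ = 1.26/2.803 = 0.449.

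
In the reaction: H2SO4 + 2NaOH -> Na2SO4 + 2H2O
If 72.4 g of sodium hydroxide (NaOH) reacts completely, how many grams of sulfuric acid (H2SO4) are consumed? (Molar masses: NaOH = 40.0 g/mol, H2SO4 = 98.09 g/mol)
Moles of NaOH = 72.4 g ÷ 40.0 g/mol = 1.81 mol
Mole ratio: 1 mol H2SO4 / 2 mol NaOH
Moles of H2SO4 = 1.81 × (1/2) = 0.905 mol
Mass of H2SO4 = 0.905 mol × 98.09 g/mol = 88.77 g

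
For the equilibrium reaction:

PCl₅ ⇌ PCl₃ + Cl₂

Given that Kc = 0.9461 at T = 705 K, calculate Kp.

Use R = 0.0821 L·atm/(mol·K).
K_p = 54.7607

Δn = (moles gaseous products) − (moles gaseous reactants) = 1
T = 705 K; RT = 0.0821 × 705 = 57.8805
Kp = Kc·(RT)^Δn = 0.9461 × (57.8805)^1 = 0.9461 × 57.8805 = 54.7607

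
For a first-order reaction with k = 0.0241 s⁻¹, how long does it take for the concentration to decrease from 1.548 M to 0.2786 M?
71.16 s

From ln[A] = ln[A]₀ - k·t: t = ln([A]₀/[A])/k = ln(1.548/0.2786)/0.0241 = ln(5.5564)/0.0241 = 1.7149/0.0241 = 71.16 s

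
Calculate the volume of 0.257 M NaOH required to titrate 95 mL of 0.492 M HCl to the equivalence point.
V_{base} = 181.9 mL

At equivalence: moles acid = moles base.
moles HCl = 0.492 M × 0.095 L = 0.04674 mol
V_NaOH = 0.04674 mol ÷ 0.257 M = 0.1819 L = 181.9 mL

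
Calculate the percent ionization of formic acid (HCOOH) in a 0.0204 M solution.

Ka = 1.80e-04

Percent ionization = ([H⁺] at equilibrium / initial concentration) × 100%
Percent ionization = 8.96%

Let x = [H⁺]. Ka = x²/(C - x) ⇒ x² + (1.80e-04)x - (1.80e-04)(0.0204) = 0. x = 1.8284e-03. Percent = (1.8284e-03/0.0204) × 100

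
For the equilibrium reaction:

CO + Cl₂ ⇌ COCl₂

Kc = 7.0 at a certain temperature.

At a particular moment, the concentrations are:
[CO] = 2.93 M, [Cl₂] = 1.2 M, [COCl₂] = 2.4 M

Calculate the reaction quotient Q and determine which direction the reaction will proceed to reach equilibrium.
Q = 0.683, Q < K, reaction proceeds forward (toward products)

Q = ([COCl₂]) / ([CO] × [Cl₂])
  = ((2.4)) / ((2.93)·(1.2)) = 2.4/3.516 = 0.6826
Since Q = 0.6826 < Kc = 7.0, the reaction proceeds forward (toward products) to reach equilibrium.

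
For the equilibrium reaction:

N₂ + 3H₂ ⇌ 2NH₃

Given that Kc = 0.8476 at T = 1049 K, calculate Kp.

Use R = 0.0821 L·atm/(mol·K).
K_p = 1.14e-04

Δn = (moles gaseous products) − (moles gaseous reactants) = -2
T = 1049 K; RT = 0.0821 × 1049 = 86.1229
Kp = Kc·(RT)^Δn = 0.8476 × (86.1229)^-2 = 0.8476 × 0.000134823 = 1.14e-04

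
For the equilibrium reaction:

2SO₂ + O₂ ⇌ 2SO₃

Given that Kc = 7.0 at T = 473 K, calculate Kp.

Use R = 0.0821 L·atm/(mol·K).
K_p = 0.1803

Δn = (moles gaseous products) − (moles gaseous reactants) = -1
T = 473 K; RT = 0.0821 × 473 = 38.8333
Kp = Kc·(RT)^Δn = 7.0 × (38.8333)^-1 = 7.0 × 0.0257511 = 0.1803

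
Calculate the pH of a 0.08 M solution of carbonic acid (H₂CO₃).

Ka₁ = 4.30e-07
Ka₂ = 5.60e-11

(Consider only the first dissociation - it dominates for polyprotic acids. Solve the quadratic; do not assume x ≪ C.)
pH = 3.73

x² + Ka₁·x − Ka₁·C = 0 with Ka₁ = 4.30e-07, C = 0.08.
x = (−Ka₁ + √(Ka₁² + 4·Ka₁·C))/2 = 1.8526e-04 M, so pH = 3.73.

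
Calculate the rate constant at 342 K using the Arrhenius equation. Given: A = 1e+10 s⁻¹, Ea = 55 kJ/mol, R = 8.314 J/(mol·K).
3.98e+01 s⁻¹

k = A·exp(-Ea/(R·T)) = 1e+10·exp(-55000/(8.314·342)) = 1e+10·exp(-19.3431) = 1e+10·3.9755e-09 = 3.98e+01 s⁻¹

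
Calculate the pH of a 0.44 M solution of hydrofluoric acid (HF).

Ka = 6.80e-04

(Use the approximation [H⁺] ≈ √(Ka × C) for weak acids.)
pH = 1.76

[H⁺] = √(Ka × C) = √(6.80e-04 × 0.44) = 1.7297e-02. pH = -log(1.7297e-02)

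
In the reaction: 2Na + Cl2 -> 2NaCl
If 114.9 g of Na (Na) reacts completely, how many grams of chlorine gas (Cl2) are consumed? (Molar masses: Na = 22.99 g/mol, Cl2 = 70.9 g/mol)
Moles of Na = 114.9 g ÷ 22.99 g/mol = 4.99783 mol
Mole ratio: 1 mol Cl2 / 2 mol Na
Moles of Cl2 = 4.99783 × (1/2) = 2.49891 mol
Mass of Cl2 = 2.49891 mol × 70.9 g/mol = 177.2 g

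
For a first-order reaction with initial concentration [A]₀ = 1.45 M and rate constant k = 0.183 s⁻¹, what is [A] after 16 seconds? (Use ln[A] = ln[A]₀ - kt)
0.0776 M

ln[A] = ln[A]₀ - k·t = ln(1.45) - (0.183)·(16) = 0.3716 - 2.9280 = -2.5564
[A] = e^(-2.5564) = 0.0776 M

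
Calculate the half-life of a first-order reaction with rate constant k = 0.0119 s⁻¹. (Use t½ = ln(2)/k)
58.25 s

t½ = ln(2)/k = 0.6931/0.0119 = 58.25 s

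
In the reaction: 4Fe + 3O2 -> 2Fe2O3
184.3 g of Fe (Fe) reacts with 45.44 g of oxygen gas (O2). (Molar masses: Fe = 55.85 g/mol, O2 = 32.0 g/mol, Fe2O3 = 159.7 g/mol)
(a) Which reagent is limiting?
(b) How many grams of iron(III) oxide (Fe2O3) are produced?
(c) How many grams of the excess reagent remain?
(a) O2, (b) 151.2 g, (c) 78.56 g

Moles of Fe = 184.3 g ÷ 55.85 g/mol = 3.29991 mol
Moles of O2 = 45.44 g ÷ 32.0 g/mol = 1.42 mol
Moles ÷ coefficient: Fe: 3.29991/4 = 0.825, O2: 1.42/3 = 0.4733
(a) O2 has the smaller value, so O2 is the limiting reagent.
(b) Moles of Fe2O3 = 1.42 mol O2 × (2/3) = 0.946667 mol; mass = 0.946667 mol × 159.7 g/mol = 151.2 g
(c) Fe consumed = 1.42 × (4/3) = 1.89333 mol; remaining = 3.29991 − 1.89333 = 1.40658 mol; mass = 1.40658 mol × 55.85 g/mol = 78.56 g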